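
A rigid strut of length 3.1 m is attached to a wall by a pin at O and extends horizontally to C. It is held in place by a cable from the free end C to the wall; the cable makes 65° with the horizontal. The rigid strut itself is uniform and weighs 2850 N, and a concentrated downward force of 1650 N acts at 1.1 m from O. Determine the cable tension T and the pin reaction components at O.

ΣM about O: T·sin65°·3.1 − 2850·1.55 − 1650·1.1 = 0 → T = 6232.5/(3.1·0.906308) = 2218.32 ≈ 2218 N.
ΣF_x = 0: O_x − T·cos65° = 0 → O_x = 2218.32 × 0.422618 = 937.5 N.
ΣF_y = 0: O_y + T·sin65° − 2850 − 1650 = 0 → O_y = 4500 − 2218.32 × 0.906308 = 2490 N.

T = 2218 N, O_x = 937.5 N, O_y = 2490 N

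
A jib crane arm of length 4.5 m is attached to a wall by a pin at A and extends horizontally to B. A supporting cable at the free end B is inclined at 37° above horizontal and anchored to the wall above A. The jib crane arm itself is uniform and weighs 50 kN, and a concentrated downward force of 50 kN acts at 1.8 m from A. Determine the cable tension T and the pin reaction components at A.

ΣM about A: T·sin37°·4.5 − 50·2.25 − 50·1.8 = 0 → T = 202.5/(4.5·0.601815) = 74.7738 ≈ 74.77 kN.
ΣF_x = 0: A_x − T·cos37° = 0 → A_x = 74.7738 × 0.798636 = 59.72 kN.
ΣF_y = 0: A_y + T·sin37° − 50 − 50 = 0 → A_y = 100 − 74.7738 × 0.601815 = 55.00 kN.

T = 74.77 kN, A_x = 59.72 kN, A_y = 55.00 kN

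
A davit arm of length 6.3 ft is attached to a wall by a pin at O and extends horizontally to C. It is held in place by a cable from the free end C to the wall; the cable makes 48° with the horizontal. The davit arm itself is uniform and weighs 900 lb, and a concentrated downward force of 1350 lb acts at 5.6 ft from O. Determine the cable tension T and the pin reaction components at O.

T = 2220 lb, O_x = 1486 lb, O_y = 600.0 lb

ΣM about O: T·sin48°·6.3 − 900·3.15 − 1350·5.6 = 0 → T = 10395/(6.3·0.743145) = 2220.29 ≈ 2220 lb.
ΣF_x = 0: O_x − T·cos48° = 0 → O_x = 2220.29 × 0.669131 = 1486 lb.
ΣF_y = 0: O_y + T·sin48° − 900 − 1350 = 0 → O_y = 2250 − 2220.29 × 0.743145 = 600.0 lb.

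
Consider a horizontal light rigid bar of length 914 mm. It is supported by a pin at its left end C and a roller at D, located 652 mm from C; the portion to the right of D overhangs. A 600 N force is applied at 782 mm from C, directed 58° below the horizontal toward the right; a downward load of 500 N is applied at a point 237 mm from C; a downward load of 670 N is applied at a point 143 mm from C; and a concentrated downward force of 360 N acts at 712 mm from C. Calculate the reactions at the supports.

C_x = -318.0 N, C_y = 706.7 N, D_y = 1332 N

Moments about C: D_y·652 − 600·sin58°·782 − 500·237 − 670·143 − 360·712 = 0 → D_y = 868534/652 = 1332.11 ≈ 1332 N.
ΣF_y = 0: C_y + 1332.11 − 600·sin58° − 500 − 670 − 360 = 0 → C_y = 706.7 N.
ΣF_x = 0: C_x + 600·cos58° = 0 → C_x = -318.0 N.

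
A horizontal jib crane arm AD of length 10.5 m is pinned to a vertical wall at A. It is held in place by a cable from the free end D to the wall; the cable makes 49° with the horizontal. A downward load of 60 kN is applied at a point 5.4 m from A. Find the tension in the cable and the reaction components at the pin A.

ΣM about A: T·sin49°·10.5 − 60·5.4 = 0 → T = 324/(10.5·0.75471) = 40.8861 ≈ 40.89 kN.
ΣF_x = 0: A_x − T·cos49° = 0 → A_x = 40.8861 × 0.656059 = 26.82 kN.
ΣF_y = 0: A_y + T·sin49° − 60 = 0 → A_y = 60 − 40.8861 × 0.75471 = 29.14 kN.

T = 40.89 kN, A_x = 26.82 kN, A_y = 29.14 kN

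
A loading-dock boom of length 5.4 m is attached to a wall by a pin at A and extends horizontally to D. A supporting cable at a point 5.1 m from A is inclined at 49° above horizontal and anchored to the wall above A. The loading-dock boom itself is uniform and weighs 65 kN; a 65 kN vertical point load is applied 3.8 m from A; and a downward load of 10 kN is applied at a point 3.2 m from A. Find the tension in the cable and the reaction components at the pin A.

T = 118.1 kN, A_x = 77.47 kN, A_y = 50.88 kN

ΣM about A: T·sin49°·5.1 − 65·2.7 − 65·3.8 − 10·3.2 = 0 → T = 454.5/(5.1·0.75471) = 118.082 ≈ 118.1 kN.
ΣF_x = 0: A_x − T·cos49° = 0 → A_x = 118.082 × 0.656059 = 77.47 kN.
ΣF_y = 0: A_y + T·sin49° − 65 − 65 − 10 = 0 → A_y = 140 − 118.082 × 0.75471 = 50.88 kN.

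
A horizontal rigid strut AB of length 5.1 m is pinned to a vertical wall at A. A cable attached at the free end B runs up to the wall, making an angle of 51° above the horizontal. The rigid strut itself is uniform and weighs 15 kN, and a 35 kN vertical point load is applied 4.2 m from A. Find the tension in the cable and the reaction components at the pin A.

T = 46.74 kN, A_x = 29.41 kN, A_y = 13.68 kN

ΣM about A: T·sin51°·5.1 − 15·2.55 − 35·4.2 = 0 → T = 185.25/(5.1·0.777146) = 46.7396 ≈ 46.74 kN.
ΣF_x = 0: A_x − T·cos51° = 0 → A_x = 46.7396 × 0.62932 = 29.41 kN.
ΣF_y = 0: A_y + T·sin51° − 15 − 35 = 0 → A_y = 50 − 46.7396 × 0.777146 = 13.68 kN.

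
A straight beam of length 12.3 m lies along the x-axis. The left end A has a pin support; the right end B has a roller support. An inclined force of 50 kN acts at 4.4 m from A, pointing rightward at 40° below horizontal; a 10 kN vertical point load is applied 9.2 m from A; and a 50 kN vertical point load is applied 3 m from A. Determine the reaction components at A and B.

ΣM about A: B_y·12.3 − 50·sin40°·4.4 − 10·9.2 − 50·3 = 0 → B_y = 383.413/12.3 = 31.1718 ≈ 31.17 kN.
ΣF_y = 0: A_y + 31.1718 − 50·sin40° − 10 − 50 = 0 → A_y = 60.97 kN.
ΣF_x = 0: A_x + 50·cos40° = 0 → A_x = -38.30 kN.

A_x = -38.30 kN, A_y = 60.97 kN, B_y = 31.17 kN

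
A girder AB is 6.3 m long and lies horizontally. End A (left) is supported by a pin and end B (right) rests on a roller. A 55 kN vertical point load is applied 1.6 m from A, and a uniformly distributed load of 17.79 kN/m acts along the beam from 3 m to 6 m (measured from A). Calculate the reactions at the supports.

Resultant of the distributed load: 17.79 × 3 = 53.37 kN at 4.5 m from A.
Moments about A: B_y·6.3 − 55·1.6 − (17.79·3)·4.5 = 0 → B_y = 328.165/6.3 = 52.0897 ≈ 52.09 kN.
ΣF_y = 0: A_y + 52.0897 − 55 − 17.79·3 = 0 → A_y = 56.28 kN.
ΣF_x = 0: no horizontal applied forces, so A_x = 0.

A_x = 0, A_y = 56.28 kN, B_y = 52.09 kN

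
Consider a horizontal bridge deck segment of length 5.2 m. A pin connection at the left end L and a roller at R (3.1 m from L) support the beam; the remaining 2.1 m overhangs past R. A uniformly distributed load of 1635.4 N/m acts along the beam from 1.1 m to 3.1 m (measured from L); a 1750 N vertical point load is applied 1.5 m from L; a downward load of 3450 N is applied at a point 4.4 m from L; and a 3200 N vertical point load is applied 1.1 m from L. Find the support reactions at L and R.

Resultant of the distributed load: 1635.4 × 2 = 3270.8 N at 2.1 m from L.
Taking moments about L: R_y·3.1 − (1635.4·2)·2.1 − 1750·1.5 − 3450·4.4 − 3200·1.1 = 0 → R_y = 28193.68/3.1 = 9094.74 ≈ 9095 N.
ΣF_y = 0: L_y + 9094.74 − 1635.4·2 − 1750 − 3450 − 3200 = 0 → L_y = 2576 N.
ΣF_x = 0: no horizontal applied forces, so L_x = 0.

L_x = 0, L_y = 2576 N, R_y = 9095 N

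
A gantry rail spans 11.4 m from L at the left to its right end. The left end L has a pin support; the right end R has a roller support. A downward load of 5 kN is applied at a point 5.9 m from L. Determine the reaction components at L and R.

Moments about L: R_y·11.4 − 5·5.9 = 0 → R_y = 29.5/11.4 = 2.58772 ≈ 2.588 kN.
ΣF_y = 0: L_y + 2.58772 − 5 = 0 → L_y = 2.412 kN.
ΣF_x = 0: no horizontal applied forces, so L_x = 0.

L_x = 0, L_y = 2.412 kN, R_y = 2.588 kN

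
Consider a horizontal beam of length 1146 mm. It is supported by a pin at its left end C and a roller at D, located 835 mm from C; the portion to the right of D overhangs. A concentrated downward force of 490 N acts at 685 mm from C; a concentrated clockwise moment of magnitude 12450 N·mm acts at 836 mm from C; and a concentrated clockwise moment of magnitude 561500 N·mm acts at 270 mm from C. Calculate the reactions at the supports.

ΣM about C: D_y·835 − 490·685 − 12450 − 561500 = 0 → D_y = 909600/835 = 1089.34 ≈ 1089 N.
ΣF_y = 0: C_y + 1089.34 − 490 = 0 → C_y = -599.3 N.
ΣF_x = 0: no horizontal applied forces, so C_x = 0.

C_x = 0, C_y = -599.3 N, D_y = 1089 N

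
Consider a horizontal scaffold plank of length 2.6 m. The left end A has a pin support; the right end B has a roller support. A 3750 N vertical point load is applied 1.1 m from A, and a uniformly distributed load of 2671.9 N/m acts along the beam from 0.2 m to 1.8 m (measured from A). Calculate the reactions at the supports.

A_x = 0, A_y = 4794 N, B_y = 3231 N

Resultant of the distributed load: 2671.9 × 1.6 = 4275.04 N at 1 m from A.
ΣM about A: B_y·2.6 − 3750·1.1 − (2671.9·1.6)·1 = 0 → B_y = 8400.04/2.6 = 3230.78 ≈ 3231 N.
ΣF_y = 0: A_y + 3230.78 − 3750 − 2671.9·1.6 = 0 → A_y = 4794 N.
ΣF_x = 0: no horizontal applied forces, so A_x = 0.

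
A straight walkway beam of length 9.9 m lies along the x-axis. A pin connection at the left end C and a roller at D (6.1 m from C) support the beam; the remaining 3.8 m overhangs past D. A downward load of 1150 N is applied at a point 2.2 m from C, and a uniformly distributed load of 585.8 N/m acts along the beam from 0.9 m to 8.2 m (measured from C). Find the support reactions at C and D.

C_x = 0, C_y = 1822 N, D_y = 3604 N

Resultant of the distributed load: 585.8 × 7.3 = 4276.34 N at 4.55 m from C.
Taking moments about C: D_y·6.1 − 1150·2.2 − (585.8·7.3)·4.55 = 0 → D_y = 21987.347/6.1 = 3604.48 ≈ 3604 N.
ΣF_y = 0: C_y + 3604.48 − 1150 − 585.8·7.3 = 0 → C_y = 1822 N.
ΣF_x = 0: no horizontal applied forces, so C_x = 0.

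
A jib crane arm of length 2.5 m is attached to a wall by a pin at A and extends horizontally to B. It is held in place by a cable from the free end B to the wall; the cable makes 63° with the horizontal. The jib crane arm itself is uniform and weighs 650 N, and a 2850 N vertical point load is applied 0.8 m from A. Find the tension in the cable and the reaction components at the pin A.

ΣM about A: T·sin63°·2.5 − 650·1.25 − 2850·0.8 = 0 → T = 3092.5/(2.5·0.891007) = 1388.32 ≈ 1388 N.
ΣF_x = 0: A_x − T·cos63° = 0 → A_x = 1388.32 × 0.45399 = 630.3 N.
ΣF_y = 0: A_y + T·sin63° − 650 − 2850 = 0 → A_y = 3500 − 1388.32 × 0.891007 = 2263 N.

T = 1388 N, A_x = 630.3 N, A_y = 2263 N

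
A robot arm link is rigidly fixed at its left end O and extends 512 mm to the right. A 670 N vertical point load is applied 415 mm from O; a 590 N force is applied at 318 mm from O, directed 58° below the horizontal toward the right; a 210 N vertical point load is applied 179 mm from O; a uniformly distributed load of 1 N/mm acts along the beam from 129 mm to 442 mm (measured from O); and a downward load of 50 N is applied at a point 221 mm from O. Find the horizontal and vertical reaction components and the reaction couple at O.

Resultant of the distributed load: 1 × 313 = 313 N at 285.5 mm from O.
ΣF_x = 0: O_x + 590·cos58° = 0 → O_x = -312.7 N.
ΣF_y = 0: O_y − 670 − 590·sin58° − 210 − 1·313 − 50 = 0 → O_y = 1743 N.
ΣM about O: M_O − 670·415 − 590·sin58°·318 − 210·179 − (1·313)·285.5 − 50·221 = 0 → M_O = 575200 N·mm.

O_x = -312.7 N, O_y = 1743 N, M_O = 575200 N·mm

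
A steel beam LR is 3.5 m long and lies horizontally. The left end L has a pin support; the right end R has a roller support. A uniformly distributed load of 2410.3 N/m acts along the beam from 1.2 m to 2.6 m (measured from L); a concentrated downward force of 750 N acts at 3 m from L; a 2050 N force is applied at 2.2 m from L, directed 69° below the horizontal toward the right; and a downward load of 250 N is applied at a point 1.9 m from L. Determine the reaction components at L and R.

Resultant of the distributed load: 2410.3 × 1.4 = 3374.42 N at 1.9 m from L.
Moments about L: R_y·3.5 − (2410.3·1.4)·1.9 − 750·3 − 2050·sin69°·2.2 − 250·1.9 = 0 → R_y = 13346.8/3.5 = 3813.37 ≈ 3813 N.
ΣF_y = 0: L_y + 3813.37 − 2410.3·1.4 − 750 − 2050·sin69° − 250 = 0 → L_y = 2475 N.
ΣF_x = 0: L_x + 2050·cos69° = 0 → L_x = -734.7 N.

L_x = -734.7 N, L_y = 2475 N, R_y = 3813 N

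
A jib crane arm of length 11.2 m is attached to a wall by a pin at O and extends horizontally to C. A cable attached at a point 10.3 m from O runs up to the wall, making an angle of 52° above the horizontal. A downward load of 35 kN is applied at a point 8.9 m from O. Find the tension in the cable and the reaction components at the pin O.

T = 38.38 kN, O_x = 23.63 kN, O_y = 4.757 kN

ΣM about O: T·sin52°·10.3 − 35·8.9 = 0 → T = 311.5/(10.3·0.788011) = 38.3785 ≈ 38.38 kN.
ΣF_x = 0: O_x − T·cos52° = 0 → O_x = 38.3785 × 0.615661 = 23.63 kN.
ΣF_y = 0: O_y + T·sin52° − 35 = 0 → O_y = 35 − 38.3785 × 0.788011 = 4.757 kN.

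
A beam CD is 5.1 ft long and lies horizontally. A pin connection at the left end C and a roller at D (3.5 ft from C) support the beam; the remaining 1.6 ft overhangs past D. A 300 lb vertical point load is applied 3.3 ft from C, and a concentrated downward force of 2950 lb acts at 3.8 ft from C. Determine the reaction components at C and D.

C_x = 0, C_y = -235.7 lb, D_y = 3486 lb

Moments about C: D_y·3.5 − 300·3.3 − 2950·3.8 = 0 → D_y = 12200/3.5 = 3485.71 ≈ 3486 lb.
ΣF_y = 0: C_y + 3485.71 − 300 − 2950 = 0 → C_y = -235.7 lb.
ΣF_x = 0: no horizontal applied forces, so C_x = 0.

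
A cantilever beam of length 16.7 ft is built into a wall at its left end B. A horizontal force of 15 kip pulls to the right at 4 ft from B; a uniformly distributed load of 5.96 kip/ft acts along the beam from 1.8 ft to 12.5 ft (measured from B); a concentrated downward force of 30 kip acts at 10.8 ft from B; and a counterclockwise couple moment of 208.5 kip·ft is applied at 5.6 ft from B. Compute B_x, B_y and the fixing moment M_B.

B_x = -15.00 kip, B_y = 93.77 kip, M_B = 571.5 kip·ft

Resultant of the distributed load: 5.96 × 10.7 = 63.772 kip at 7.15 ft from B.
ΣF_x = 0: B_x + 15 = 0 → B_x = -15.00 kip.
ΣF_y = 0: B_y − 5.96·10.7 − 30 = 0 → B_y = 93.77 kip.
ΣM about B: M_B − (5.96·10.7)·7.15 − 30·10.8 + 208.5 = 0 → M_B = 571.5 kip·ft.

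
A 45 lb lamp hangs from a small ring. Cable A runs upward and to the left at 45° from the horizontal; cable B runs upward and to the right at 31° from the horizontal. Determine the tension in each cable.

T_A = 39.75 lb, T_B = 32.79 lb

ΣF_x = 0: −T_A·cos45° + T_B·cos31° = 0 → T_B = 0.824934·T_A.
ΣF_y = 0: T_A·sin45° + T_B·sin31° = 45.
Substitute: T_A·(0.707107 + 0.824934·0.515038) = 45 → T_A = 39.7534 ≈ 39.75 lb.
Then T_B = 0.824934 × 39.7534 = 32.79 lb.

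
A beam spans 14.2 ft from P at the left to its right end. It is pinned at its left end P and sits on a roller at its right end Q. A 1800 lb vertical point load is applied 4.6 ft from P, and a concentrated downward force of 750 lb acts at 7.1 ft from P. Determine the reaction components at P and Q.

Taking moments about P: Q_y·14.2 − 1800·4.6 − 750·7.1 = 0 → Q_y = 13605/14.2 = 958.099 ≈ 958.1 lb.
ΣF_y = 0: P_y + 958.099 − 1800 − 750 = 0 → P_y = 1592 lb.
ΣF_x = 0: no horizontal applied forces, so P_x = 0.

P_x = 0, P_y = 1592 lb, Q_y = 958.1 lb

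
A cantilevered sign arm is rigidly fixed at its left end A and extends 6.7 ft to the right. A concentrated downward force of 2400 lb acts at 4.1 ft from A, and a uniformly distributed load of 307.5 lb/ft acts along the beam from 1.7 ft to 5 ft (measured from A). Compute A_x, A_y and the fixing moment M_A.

Resultant of the distributed load: 307.5 × 3.3 = 1014.75 lb at 3.35 ft from A.
ΣF_x = 0: A_x = 0.
ΣF_y = 0: A_y − 2400 − 307.5·3.3 = 0 → A_y = 3415 lb.
ΣM about A: M_A − 2400·4.1 − (307.5·3.3)·3.35 = 0 → M_A = 13240 lb·ft.

A_x = 0, A_y = 3415 lb, M_A = 13240 lb·ft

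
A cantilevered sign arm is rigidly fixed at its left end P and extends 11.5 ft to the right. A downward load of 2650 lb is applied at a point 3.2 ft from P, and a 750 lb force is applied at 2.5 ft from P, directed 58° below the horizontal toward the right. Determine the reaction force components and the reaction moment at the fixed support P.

P_x = -397.4 lb, P_y = 3286 lb, M_P = 10070 lb·ft

ΣF_x = 0: P_x + 750·cos58° = 0 → P_x = -397.4 lb.
ΣF_y = 0: P_y − 2650 − 750·sin58° = 0 → P_y = 3286 lb.
ΣM about P: M_P − 2650·3.2 − 750·sin58°·2.5 = 0 → M_P = 10070 lb·ft.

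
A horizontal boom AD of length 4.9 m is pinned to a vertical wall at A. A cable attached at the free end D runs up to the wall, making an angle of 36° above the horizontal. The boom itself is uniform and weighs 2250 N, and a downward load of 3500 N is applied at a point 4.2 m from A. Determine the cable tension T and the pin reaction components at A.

ΣM about A: T·sin36°·4.9 − 2250·2.45 − 3500·4.2 = 0 → T = 20212.5/(4.9·0.587785) = 7017.87 ≈ 7018 N.
ΣF_x = 0: A_x − T·cos36° = 0 → A_x = 7017.87 × 0.809017 = 5678 N.
ΣF_y = 0: A_y + T·sin36° − 2250 − 3500 = 0 → A_y = 5750 − 7017.87 × 0.587785 = 1625 N.

T = 7018 N, A_x = 5678 N, A_y = 1625 N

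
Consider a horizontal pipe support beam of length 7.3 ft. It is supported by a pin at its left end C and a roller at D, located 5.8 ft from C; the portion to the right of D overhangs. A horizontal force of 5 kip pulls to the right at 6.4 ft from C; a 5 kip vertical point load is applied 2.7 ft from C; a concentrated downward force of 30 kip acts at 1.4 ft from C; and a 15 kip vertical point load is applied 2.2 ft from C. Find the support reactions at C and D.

C_x = -5.000 kip, C_y = 34.74 kip, D_y = 15.26 kip

ΣM about C: D_y·5.8 − 5·2.7 − 30·1.4 − 15·2.2 = 0 → D_y = 88.5/5.8 = 15.2586 ≈ 15.26 kip.
ΣF_y = 0: C_y + 15.2586 − 5 − 30 − 15 = 0 → C_y = 34.74 kip.
ΣF_x = 0: C_x + 5 = 0 → C_x = -5.000 kip.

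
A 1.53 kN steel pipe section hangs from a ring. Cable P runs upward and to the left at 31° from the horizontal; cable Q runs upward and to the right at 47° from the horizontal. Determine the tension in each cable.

T_P = 1.067 kN, T_Q = 1.341 kN

ΣF_x = 0: −T_P·cos31° + T_Q·cos47° = 0 → T_Q = 1.25685·T_P.
ΣF_y = 0: T_P·sin31° + T_Q·sin47° = 1.53.
Substitute: T_P·(0.515038 + 1.25685·0.731354) = 1.53 → T_P = 1.06677 ≈ 1.067 kN.
Then T_Q = 1.25685 × 1.06677 = 1.341 kN.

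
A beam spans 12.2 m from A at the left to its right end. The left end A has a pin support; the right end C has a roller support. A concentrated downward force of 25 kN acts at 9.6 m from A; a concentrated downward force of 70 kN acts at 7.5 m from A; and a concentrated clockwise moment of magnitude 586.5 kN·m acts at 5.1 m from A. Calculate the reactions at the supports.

A_x = 0, A_y = -15.78 kN, C_y = 110.8 kN

Taking moments about A: C_y·12.2 − 25·9.6 − 70·7.5 − 586.5 = 0 → C_y = 1351.5/12.2 = 110.779 ≈ 110.8 kN.
ΣF_y = 0: A_y + 110.779 − 25 − 70 = 0 → A_y = -15.78 kN.
ΣF_x = 0: no horizontal applied forces, so A_x = 0.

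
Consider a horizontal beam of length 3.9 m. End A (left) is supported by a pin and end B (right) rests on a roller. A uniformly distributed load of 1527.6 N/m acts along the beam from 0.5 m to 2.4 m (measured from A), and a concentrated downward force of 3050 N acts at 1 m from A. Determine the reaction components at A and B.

A_x = 0, A_y = 4091 N, B_y = 1861 N

Resultant of the distributed load: 1527.6 × 1.9 = 2902.44 N at 1.45 m from A.
Taking moments about A: B_y·3.9 − (1527.6·1.9)·1.45 − 3050·1 = 0 → B_y = 7258.538/3.9 = 1861.16 ≈ 1861 N.
ΣF_y = 0: A_y + 1861.16 − 1527.6·1.9 − 3050 = 0 → A_y = 4091 N.
ΣF_x = 0: no horizontal applied forces, so A_x = 0.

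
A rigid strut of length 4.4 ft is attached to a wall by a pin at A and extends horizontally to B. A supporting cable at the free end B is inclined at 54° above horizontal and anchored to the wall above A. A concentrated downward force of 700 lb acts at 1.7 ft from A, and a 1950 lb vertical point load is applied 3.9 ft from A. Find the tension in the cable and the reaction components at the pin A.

ΣM about A: T·sin54°·4.4 − 700·1.7 − 1950·3.9 = 0 → T = 8795/(4.4·0.809017) = 2470.73 ≈ 2471 lb.
ΣF_x = 0: A_x − T·cos54° = 0 → A_x = 2470.73 × 0.587785 = 1452 lb.
ΣF_y = 0: A_y + T·sin54° − 700 − 1950 = 0 → A_y = 2650 − 2470.73 × 0.809017 = 651.1 lb.

T = 2471 lb, A_x = 1452 lb, A_y = 651.1 lb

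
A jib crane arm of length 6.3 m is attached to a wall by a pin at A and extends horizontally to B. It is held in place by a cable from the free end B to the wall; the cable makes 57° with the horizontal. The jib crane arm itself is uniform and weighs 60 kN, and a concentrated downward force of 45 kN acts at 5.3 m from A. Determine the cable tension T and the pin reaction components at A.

ΣM about A: T·sin57°·6.3 − 60·3.15 − 45·5.3 = 0 → T = 427.5/(6.3·0.838671) = 80.9103 ≈ 80.91 kN.
ΣF_x = 0: A_x − T·cos57° = 0 → A_x = 80.9103 × 0.544639 = 44.07 kN.
ΣF_y = 0: A_y + T·sin57° − 60 − 45 = 0 → A_y = 105 − 80.9103 × 0.838671 = 37.14 kN.

T = 80.91 kN, A_x = 44.07 kN, A_y = 37.14 kN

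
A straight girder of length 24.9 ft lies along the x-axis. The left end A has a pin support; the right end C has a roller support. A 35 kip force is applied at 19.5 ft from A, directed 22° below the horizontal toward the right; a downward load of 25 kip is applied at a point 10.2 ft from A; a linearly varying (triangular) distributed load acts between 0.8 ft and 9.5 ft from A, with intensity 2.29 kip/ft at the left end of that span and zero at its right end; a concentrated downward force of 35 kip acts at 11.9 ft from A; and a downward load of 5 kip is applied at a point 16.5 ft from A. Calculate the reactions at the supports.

A_x = -32.45 kip, A_y = 46.04 kip, C_y = 42.03 kip

Resultant of the triangular load: ½ × 2.29 × 8.7 = 9.9615 kip, acting at 3.7 ft from A (one-third of the span from the peak).
Taking moments about A: C_y·24.9 − 35·sin22°·19.5 − 25·10.2 − (½·2.29·8.7)·3.7 − 35·11.9 − 5·16.5 = 0 → C_y = 1046.53/24.9 = 42.0293 ≈ 42.03 kip.
ΣF_y = 0: A_y + 42.0293 − 35·sin22° − 25 − ½·2.29·8.7 − 35 − 5 = 0 → A_y = 46.04 kip.
ΣF_x = 0: A_x + 35·cos22° = 0 → A_x = -32.45 kip.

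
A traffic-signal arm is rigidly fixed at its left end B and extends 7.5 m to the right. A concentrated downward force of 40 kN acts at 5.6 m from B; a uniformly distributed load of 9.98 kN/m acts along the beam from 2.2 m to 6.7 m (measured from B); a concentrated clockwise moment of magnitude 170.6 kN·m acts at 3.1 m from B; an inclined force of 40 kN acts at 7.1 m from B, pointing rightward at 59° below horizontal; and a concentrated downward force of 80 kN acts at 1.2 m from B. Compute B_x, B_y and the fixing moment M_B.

B_x = -20.60 kN, B_y = 199.2 kN, M_B = 933.9 kN·m

Resultant of the distributed load: 9.98 × 4.5 = 44.91 kN at 4.45 m from B.
ΣF_x = 0: B_x + 40·cos59° = 0 → B_x = -20.60 kN.
ΣF_y = 0: B_y − 40 − 9.98·4.5 − 40·sin59° − 80 = 0 → B_y = 199.2 kN.
ΣM about B: M_B − 40·5.6 − (9.98·4.5)·4.45 − 170.6 − 40·sin59°·7.1 − 80·1.2 = 0 → M_B = 933.9 kN·m.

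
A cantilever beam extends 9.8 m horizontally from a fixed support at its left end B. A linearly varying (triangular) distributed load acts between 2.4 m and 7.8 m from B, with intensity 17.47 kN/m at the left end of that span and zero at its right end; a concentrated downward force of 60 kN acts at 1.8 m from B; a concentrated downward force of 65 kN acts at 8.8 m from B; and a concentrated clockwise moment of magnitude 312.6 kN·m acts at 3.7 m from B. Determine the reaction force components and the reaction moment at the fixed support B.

B_x = 0, B_y = 172.2 kN, M_B = 1191 kN·m

Resultant of the triangular load: ½ × 17.47 × 5.4 = 47.169 kN, acting at 4.2 m from B (one-third of the span from the peak).
ΣF_x = 0: B_x = 0.
ΣF_y = 0: B_y − ½·17.47·5.4 − 60 − 65 = 0 → B_y = 172.2 kN.
ΣM about B: M_B − (½·17.47·5.4)·4.2 − 60·1.8 − 65·8.8 − 312.6 = 0 → M_B = 1191 kN·m.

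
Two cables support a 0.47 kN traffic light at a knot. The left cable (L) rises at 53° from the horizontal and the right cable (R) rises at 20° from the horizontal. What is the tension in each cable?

T_L = 0.4618 kN, T_R = 0.2958 kN

ΣF_x = 0: −T_L·cos53° + T_R·cos20° = 0 → T_R = 0.640438·T_L.
ΣF_y = 0: T_L·sin53° + T_R·sin20° = 0.47.
Substitute: T_L·(0.798636 + 0.640438·0.34202) = 0.47 → T_L = 0.461835 ≈ 0.4618 kN.
Then T_R = 0.640438 × 0.461835 = 0.2958 kN.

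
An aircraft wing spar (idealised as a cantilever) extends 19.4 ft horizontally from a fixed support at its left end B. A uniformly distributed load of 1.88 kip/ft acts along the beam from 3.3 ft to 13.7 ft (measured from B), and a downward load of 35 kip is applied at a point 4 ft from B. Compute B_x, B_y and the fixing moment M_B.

B_x = 0, B_y = 54.55 kip, M_B = 306.2 kip·ft

Resultant of the distributed load: 1.88 × 10.4 = 19.552 kip at 8.5 ft from B.
ΣF_x = 0: B_x = 0.
ΣF_y = 0: B_y − 1.88·10.4 − 35 = 0 → B_y = 54.55 kip.
ΣM about B: M_B − (1.88·10.4)·8.5 − 35·4 = 0 → M_B = 306.2 kip·ft.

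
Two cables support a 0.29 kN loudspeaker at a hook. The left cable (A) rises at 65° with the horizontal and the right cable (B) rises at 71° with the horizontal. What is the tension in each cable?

ΣF_x = 0: −T_A·cos65° + T_B·cos71° = 0 → T_B = 1.29809·T_A.
ΣF_y = 0: T_A·sin65° + T_B·sin71° = 0.29.
Substitute: T_A·(0.906308 + 1.29809·0.945519) = 0.29 → T_A = 0.135916 ≈ 0.1359 kN.
Then T_B = 1.29809 × 0.135916 = 0.1764 kN.

T_A = 0.1359 kN, T_B = 0.1764 kN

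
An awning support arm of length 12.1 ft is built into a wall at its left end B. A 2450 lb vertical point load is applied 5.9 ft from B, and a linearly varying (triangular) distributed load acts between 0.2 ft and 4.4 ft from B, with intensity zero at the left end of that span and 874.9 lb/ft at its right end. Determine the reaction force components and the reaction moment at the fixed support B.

B_x = 0, B_y = 4287 lb, M_B = 19970 lb·ft

Resultant of the triangular load: ½ × 874.9 × 4.2 = 1837.29 lb, acting at 3 ft from B (one-third of the span from the peak).
ΣF_x = 0: B_x = 0.
ΣF_y = 0: B_y − 2450 − ½·874.9·4.2 = 0 → B_y = 4287 lb.
ΣM about B: M_B − 2450·5.9 − (½·874.9·4.2)·3 = 0 → M_B = 19970 lb·ft.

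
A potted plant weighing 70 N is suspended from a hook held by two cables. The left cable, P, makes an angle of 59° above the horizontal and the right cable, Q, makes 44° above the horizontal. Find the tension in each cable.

ΣF_x = 0: −T_P·cos59° + T_Q·cos44° = 0 → T_Q = 0.715987·T_P.
ΣF_y = 0: T_P·sin59° + T_Q·sin44° = 70.
Substitute: T_P·(0.857167 + 0.715987·0.694658) = 70 → T_P = 51.6783 ≈ 51.68 N.
Then T_Q = 0.715987 × 51.6783 = 37.00 N.

T_P = 51.68 N, T_Q = 37.00 N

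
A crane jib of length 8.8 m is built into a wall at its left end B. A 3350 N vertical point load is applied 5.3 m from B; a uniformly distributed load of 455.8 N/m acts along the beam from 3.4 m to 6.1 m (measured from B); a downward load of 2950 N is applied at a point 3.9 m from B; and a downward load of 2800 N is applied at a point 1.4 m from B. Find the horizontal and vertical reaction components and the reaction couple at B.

B_x = 0, B_y = 10330 N, M_B = 39030 N·m

Resultant of the distributed load: 455.8 × 2.7 = 1230.66 N at 4.75 m from B.
ΣF_x = 0: B_x = 0.
ΣF_y = 0: B_y − 3350 − 455.8·2.7 − 2950 − 2800 = 0 → B_y = 10330 N.
ΣM about B: M_B − 3350·5.3 − (455.8·2.7)·4.75 − 2950·3.9 − 2800·1.4 = 0 → M_B = 39030 N·m.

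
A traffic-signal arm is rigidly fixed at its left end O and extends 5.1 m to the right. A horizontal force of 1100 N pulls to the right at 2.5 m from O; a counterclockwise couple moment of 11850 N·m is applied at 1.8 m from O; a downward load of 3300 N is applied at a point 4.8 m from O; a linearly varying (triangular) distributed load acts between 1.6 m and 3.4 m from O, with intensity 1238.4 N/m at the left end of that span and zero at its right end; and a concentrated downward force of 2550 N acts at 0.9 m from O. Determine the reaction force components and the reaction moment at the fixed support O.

O_x = -1100 N, O_y = 6965 N, M_O = 8737 N·m

Resultant of the triangular load: ½ × 1238.4 × 1.8 = 1114.56 N, acting at 2.2 m from O (one-third of the span from the peak).
ΣF_x = 0: O_x + 1100 = 0 → O_x = -1100 N.
ΣF_y = 0: O_y − 3300 − ½·1238.4·1.8 − 2550 = 0 → O_y = 6965 N.
ΣM about O: M_O + 11850 − 3300·4.8 − (½·1238.4·1.8)·2.2 − 2550·0.9 = 0 → M_O = 8737 N·m.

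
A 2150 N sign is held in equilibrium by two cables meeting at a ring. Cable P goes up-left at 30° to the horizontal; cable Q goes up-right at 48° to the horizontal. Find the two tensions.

T_P = 1471 N, T_Q = 1904 N

ΣF_x = 0: −T_P·cos30° + T_Q·cos48° = 0 → T_Q = 1.29425·T_P.
ΣF_y = 0: T_P·sin30° + T_Q·sin48° = 2150.
Substitute: T_P·(0.5 + 1.29425·0.743145) = 2150 → T_P = 1470.77 ≈ 1471 N.
Then T_Q = 1.29425 × 1470.77 = 1904 N.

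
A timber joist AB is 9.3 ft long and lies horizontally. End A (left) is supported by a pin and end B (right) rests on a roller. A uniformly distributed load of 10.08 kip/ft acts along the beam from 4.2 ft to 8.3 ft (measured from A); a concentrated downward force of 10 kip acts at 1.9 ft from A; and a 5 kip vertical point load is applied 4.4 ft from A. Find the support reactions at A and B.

Resultant of the distributed load: 10.08 × 4.1 = 41.328 kip at 6.25 ft from A.
ΣM about A: B_y·9.3 − (10.08·4.1)·6.25 − 10·1.9 − 5·4.4 = 0 → B_y = 299.3/9.3 = 32.1828 ≈ 32.18 kip.
ΣF_y = 0: A_y + 32.1828 − 10.08·4.1 − 10 − 5 = 0 → A_y = 24.15 kip.
ΣF_x = 0: no horizontal applied forces, so A_x = 0.

A_x = 0, A_y = 24.15 kip, B_y = 32.18 kip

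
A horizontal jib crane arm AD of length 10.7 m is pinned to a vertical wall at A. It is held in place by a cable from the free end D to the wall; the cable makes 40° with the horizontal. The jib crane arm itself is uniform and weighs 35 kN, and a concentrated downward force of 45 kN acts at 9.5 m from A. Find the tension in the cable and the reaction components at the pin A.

T = 89.38 kN, A_x = 68.47 kN, A_y = 22.55 kN

ΣM about A: T·sin40°·10.7 − 35·5.35 − 45·9.5 = 0 → T = 614.75/(10.7·0.642788) = 89.3814 ≈ 89.38 kN.
ΣF_x = 0: A_x − T·cos40° = 0 → A_x = 89.3814 × 0.766044 = 68.47 kN.
ΣF_y = 0: A_y + T·sin40° − 35 − 45 = 0 → A_y = 80 − 89.3814 × 0.642788 = 22.55 kN.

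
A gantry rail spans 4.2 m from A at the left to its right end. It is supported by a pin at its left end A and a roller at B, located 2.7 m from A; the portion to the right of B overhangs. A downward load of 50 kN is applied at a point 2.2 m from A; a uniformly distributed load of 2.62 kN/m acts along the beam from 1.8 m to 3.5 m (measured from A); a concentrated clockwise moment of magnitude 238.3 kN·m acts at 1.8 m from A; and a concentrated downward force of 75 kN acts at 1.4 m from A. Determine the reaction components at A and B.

A_x = 0, A_y = -42.81 kN, B_y = 172.3 kN

Resultant of the distributed load: 2.62 × 1.7 = 4.454 kN at 2.65 m from A.
ΣM about A: B_y·2.7 − 50·2.2 − (2.62·1.7)·2.65 − 238.3 − 75·1.4 = 0 → B_y = 465.1031/2.7 = 172.26 ≈ 172.3 kN.
ΣF_y = 0: A_y + 172.26 − 50 − 2.62·1.7 − 75 = 0 → A_y = -42.81 kN.
ΣF_x = 0: no horizontal applied forces, so A_x = 0.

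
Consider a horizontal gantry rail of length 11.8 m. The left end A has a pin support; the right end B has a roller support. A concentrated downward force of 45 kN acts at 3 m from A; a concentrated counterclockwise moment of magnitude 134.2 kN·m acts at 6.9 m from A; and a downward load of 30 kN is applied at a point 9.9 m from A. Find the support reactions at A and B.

A_x = 0, A_y = 49.76 kN, B_y = 25.24 kN

Moments about A: B_y·11.8 − 45·3 + 134.2 − 30·9.9 = 0 → B_y = 297.8/11.8 = 25.2373 ≈ 25.24 kN.
ΣF_y = 0: A_y + 25.2373 − 45 − 30 = 0 → A_y = 49.76 kN.
ΣF_x = 0: no horizontal applied forces, so A_x = 0.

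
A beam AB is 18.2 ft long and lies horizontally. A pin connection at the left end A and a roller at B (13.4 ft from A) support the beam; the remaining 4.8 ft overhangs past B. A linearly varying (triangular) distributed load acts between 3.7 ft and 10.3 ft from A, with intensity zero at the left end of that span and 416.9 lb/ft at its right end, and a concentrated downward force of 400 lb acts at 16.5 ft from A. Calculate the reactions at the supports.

A_x = 0, A_y = 451.6 lb, B_y = 1324 lb

Resultant of the triangular load: ½ × 416.9 × 6.6 = 1375.77 lb, acting at 8.1 ft from A (one-third of the span from the peak).
ΣM about A: B_y·13.4 − (½·416.9·6.6)·8.1 − 400·16.5 = 0 → B_y = 17743.737/13.4 = 1324.16 ≈ 1324 lb.
ΣF_y = 0: A_y + 1324.16 − ½·416.9·6.6 − 400 = 0 → A_y = 451.6 lb.
ΣF_x = 0: no horizontal applied forces, so A_x = 0.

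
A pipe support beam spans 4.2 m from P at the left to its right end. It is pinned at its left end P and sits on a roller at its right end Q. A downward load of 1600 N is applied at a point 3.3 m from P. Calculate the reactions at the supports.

ΣM about P: Q_y·4.2 − 1600·3.3 = 0 → Q_y = 5280/4.2 = 1257.14 ≈ 1257 N.
ΣF_y = 0: P_y + 1257.14 − 1600 = 0 → P_y = 342.9 N.
ΣF_x = 0: no horizontal applied forces, so P_x = 0.

P_x = 0, P_y = 342.9 N, Q_y = 1257 N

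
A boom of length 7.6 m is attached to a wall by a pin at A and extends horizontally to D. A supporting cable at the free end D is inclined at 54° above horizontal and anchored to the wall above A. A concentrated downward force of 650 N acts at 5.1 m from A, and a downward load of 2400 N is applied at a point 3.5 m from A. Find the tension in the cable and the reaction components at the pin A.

T = 1905 N, A_x = 1120 N, A_y = 1509 N

ΣM about A: T·sin54°·7.6 − 650·5.1 − 2400·3.5 = 0 → T = 11715/(7.6·0.809017) = 1905.33 ≈ 1905 N.
ΣF_x = 0: A_x − T·cos54° = 0 → A_x = 1905.33 × 0.587785 = 1120 N.
ΣF_y = 0: A_y + T·sin54° − 650 − 2400 = 0 → A_y = 3050 − 1905.33 × 0.809017 = 1509 N.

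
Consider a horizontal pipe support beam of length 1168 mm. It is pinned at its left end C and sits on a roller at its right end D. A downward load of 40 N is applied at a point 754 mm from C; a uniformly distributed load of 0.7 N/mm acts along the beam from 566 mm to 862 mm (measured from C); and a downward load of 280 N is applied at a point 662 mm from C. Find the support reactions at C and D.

C_x = 0, C_y = 216.0 N, D_y = 311.2 N

Resultant of the distributed load: 0.7 × 296 = 207.2 N at 714 mm from C.
Moments about C: D_y·1168 − 40·754 − (0.7·296)·714 − 280·662 = 0 → D_y = 363460.8/1168 = 311.182 ≈ 311.2 N.
ΣF_y = 0: C_y + 311.182 − 40 − 0.7·296 − 280 = 0 → C_y = 216.0 N.
ΣF_x = 0: no horizontal applied forces, so C_x = 0.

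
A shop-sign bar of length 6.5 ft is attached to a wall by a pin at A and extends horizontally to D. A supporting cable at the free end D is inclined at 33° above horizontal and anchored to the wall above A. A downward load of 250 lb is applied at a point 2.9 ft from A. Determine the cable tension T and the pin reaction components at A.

T = 204.8 lb, A_x = 171.8 lb, A_y = 138.5 lb

ΣM about A: T·sin33°·6.5 − 250·2.9 = 0 → T = 725/(6.5·0.544639) = 204.793 ≈ 204.8 lb.
ΣF_x = 0: A_x − T·cos33° = 0 → A_x = 204.793 × 0.838671 = 171.8 lb.
ΣF_y = 0: A_y + T·sin33° − 250 = 0 → A_y = 250 − 204.793 × 0.544639 = 138.5 lb.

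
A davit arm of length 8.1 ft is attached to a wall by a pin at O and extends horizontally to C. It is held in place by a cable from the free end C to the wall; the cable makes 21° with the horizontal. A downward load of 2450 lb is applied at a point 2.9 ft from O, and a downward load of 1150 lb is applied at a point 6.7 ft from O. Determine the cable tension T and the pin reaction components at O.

ΣM about O: T·sin21°·8.1 − 2450·2.9 − 1150·6.7 = 0 → T = 14810/(8.1·0.358368) = 5102 lb.
ΣF_x = 0: O_x − T·cos21° = 0 → O_x = 5102 × 0.93358 = 4763 lb.
ΣF_y = 0: O_y + T·sin21° − 2450 − 1150 = 0 → O_y = 3600 − 5102 × 0.358368 = 1772 lb.

T = 5102 lb, O_x = 4763 lb, O_y = 1772 lb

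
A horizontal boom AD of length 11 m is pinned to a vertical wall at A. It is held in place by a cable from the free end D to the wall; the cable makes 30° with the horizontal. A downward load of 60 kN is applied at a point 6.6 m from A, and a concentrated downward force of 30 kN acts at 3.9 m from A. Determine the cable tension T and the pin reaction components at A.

ΣM about A: T·sin30°·11 − 60·6.6 − 30·3.9 = 0 → T = 513/(11·0.5) = 93.2727 ≈ 93.27 kN.
ΣF_x = 0: A_x − T·cos30° = 0 → A_x = 93.2727 × 0.866025 = 80.78 kN.
ΣF_y = 0: A_y + T·sin30° − 60 − 30 = 0 → A_y = 90 − 93.2727 × 0.5 = 43.36 kN.

T = 93.27 kN, A_x = 80.78 kN, A_y = 43.36 kN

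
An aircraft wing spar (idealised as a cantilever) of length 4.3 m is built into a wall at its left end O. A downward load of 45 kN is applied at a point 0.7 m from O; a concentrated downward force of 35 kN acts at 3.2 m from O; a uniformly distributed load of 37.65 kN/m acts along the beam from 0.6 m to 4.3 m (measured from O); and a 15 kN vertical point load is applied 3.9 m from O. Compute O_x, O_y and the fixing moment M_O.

Resultant of the distributed load: 37.65 × 3.7 = 139.305 kN at 2.45 m from O.
ΣF_x = 0: O_x = 0.
ΣF_y = 0: O_y − 45 − 35 − 37.65·3.7 − 15 = 0 → O_y = 234.3 kN.
ΣM about O: M_O − 45·0.7 − 35·3.2 − (37.65·3.7)·2.45 − 15·3.9 = 0 → M_O = 543.3 kN·m.

O_x = 0, O_y = 234.3 kN, M_O = 543.3 kN·m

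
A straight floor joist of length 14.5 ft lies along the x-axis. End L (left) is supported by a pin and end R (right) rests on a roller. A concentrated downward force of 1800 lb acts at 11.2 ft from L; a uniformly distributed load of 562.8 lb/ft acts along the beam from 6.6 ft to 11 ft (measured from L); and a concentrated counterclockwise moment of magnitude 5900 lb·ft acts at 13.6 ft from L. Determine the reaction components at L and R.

L_x = 0, L_y = 1790 lb, R_y = 2486 lb

Resultant of the distributed load: 562.8 × 4.4 = 2476.32 lb at 8.8 ft from L.
Moments about L: R_y·14.5 − 1800·11.2 − (562.8·4.4)·8.8 + 5900 = 0 → R_y = 36051.616/14.5 = 2486.32 ≈ 2486 lb.
ΣF_y = 0: L_y + 2486.32 − 1800 − 562.8·4.4 = 0 → L_y = 1790 lb.
ΣF_x = 0: no horizontal applied forces, so L_x = 0.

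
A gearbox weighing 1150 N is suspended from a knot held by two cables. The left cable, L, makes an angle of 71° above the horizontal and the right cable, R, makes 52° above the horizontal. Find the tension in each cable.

ΣF_x = 0: −T_L·cos71° + T_R·cos52° = 0 → T_R = 0.52881·T_L.
ΣF_y = 0: T_L·sin71° + T_R·sin52° = 1150.
Substitute: T_L·(0.945519 + 0.52881·0.788011) = 1150 → T_L = 844.206 ≈ 844.2 N.
Then T_R = 0.52881 × 844.206 = 446.4 N.

T_L = 844.2 N, T_R = 446.4 N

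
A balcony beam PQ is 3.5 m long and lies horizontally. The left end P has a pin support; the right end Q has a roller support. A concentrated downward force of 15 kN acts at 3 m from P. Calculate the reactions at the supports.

P_x = 0, P_y = 2.143 kN, Q_y = 12.86 kN

ΣM about P: Q_y·3.5 − 15·3 = 0 → Q_y = 45/3.5 = 12.8571 ≈ 12.86 kN.
ΣF_y = 0: P_y + 12.8571 − 15 = 0 → P_y = 2.143 kN.
ΣF_x = 0: no horizontal applied forces, so P_x = 0.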